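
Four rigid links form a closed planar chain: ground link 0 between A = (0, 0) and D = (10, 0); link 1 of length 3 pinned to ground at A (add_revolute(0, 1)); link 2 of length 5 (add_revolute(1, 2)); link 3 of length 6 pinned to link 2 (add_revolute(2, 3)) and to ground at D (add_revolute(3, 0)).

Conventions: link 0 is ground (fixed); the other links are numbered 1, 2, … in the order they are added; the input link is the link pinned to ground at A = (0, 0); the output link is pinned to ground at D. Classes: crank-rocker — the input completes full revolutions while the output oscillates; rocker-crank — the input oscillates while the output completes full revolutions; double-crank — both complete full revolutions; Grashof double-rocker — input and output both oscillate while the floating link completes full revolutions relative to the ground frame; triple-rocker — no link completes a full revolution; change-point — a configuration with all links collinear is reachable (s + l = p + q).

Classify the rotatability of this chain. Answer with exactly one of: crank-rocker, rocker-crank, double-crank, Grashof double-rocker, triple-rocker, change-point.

lengths: ground=10, input=3, coupler=5, output=6
sorted: s=3 (shortest), l=10 (longest), p+q=11
s + l = 13 vs p + q = 11
s + l > p + q → non-Grashof → no link fully rotates → triple-rocker

triple-rocker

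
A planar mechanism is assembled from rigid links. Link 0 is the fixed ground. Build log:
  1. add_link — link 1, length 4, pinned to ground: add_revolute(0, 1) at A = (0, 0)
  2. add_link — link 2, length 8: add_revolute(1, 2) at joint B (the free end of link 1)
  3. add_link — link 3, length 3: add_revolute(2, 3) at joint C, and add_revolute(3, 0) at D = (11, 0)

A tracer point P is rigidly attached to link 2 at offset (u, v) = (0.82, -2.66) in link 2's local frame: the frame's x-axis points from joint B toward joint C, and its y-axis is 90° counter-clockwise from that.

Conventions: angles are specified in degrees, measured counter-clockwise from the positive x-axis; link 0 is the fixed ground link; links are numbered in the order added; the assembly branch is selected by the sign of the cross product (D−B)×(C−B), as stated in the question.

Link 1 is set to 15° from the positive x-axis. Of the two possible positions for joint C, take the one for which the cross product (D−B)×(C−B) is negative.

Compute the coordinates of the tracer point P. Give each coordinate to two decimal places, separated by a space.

A=(0,0), D=(11.00,0)
B = A + 4.00·(cos15°, sin15°) = (3.8637, 1.0353)
|BD| = 7.2110
circle(B,8.00) ∩ circle(D,3.00): a=7.4191, h=2.9928
  candidates: C₊=(11.6356,2.9319) cross=21.581; C₋=(10.7763,-2.9916) cross=-21.581
  branch - wants cross < 0 → take C=(10.7763,-2.9916) (cross=-21.581)
ex = (C−B)/|BC| = (0.8641,-0.5034); ey = (0.5034,0.8641)
P = B + 0.82·ex + -2.66·ey = (3.2333,-1.6759)

3.23 -1.68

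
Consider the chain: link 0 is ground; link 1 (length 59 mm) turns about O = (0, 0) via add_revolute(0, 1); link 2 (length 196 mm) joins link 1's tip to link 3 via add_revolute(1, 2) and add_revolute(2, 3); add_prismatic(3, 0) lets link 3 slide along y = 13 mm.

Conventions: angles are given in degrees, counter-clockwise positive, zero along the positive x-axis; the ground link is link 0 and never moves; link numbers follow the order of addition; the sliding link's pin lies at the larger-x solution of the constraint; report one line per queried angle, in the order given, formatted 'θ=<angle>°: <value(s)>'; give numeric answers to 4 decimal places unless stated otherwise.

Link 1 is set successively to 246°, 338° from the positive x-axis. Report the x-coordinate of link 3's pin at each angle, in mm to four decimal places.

geometry: r = 59 mm, L = 196 mm, e = 13 mm
θ=246°: crank pin P = (r cos θ, r sin θ) = (-23.997462, -53.899182)
θ=246°: h = r sin θ − e = -53.899182 − 13 = -66.899182
θ=246°: x = r cos θ + √(L² − h²) = -23.997462 + 184.229475 = 160.232013
θ=338°: crank pin P = (r cos θ, r sin θ) = (54.703847, -22.101789)
θ=338°: h = r sin θ − e = -22.101789 − 13 = -35.101789
θ=338°: x = r cos θ + √(L² − h²) = 54.703847 + 192.831181 = 247.535029

θ=246°: 160.2320
θ=338°: 247.5350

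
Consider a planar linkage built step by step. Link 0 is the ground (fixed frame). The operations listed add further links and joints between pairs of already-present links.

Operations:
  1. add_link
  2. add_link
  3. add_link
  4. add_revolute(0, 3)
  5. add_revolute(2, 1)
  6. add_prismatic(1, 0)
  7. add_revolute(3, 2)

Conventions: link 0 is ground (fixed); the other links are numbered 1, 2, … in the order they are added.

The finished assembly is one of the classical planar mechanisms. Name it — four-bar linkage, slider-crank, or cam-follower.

links: 4 (incl. ground); joints: 3 revolute, 1 prismatic, 0 higher (cam) pair, forming one closed loop
4 links, 3 revolutes + 1 prismatic in one loop → slider-crank

slider-crank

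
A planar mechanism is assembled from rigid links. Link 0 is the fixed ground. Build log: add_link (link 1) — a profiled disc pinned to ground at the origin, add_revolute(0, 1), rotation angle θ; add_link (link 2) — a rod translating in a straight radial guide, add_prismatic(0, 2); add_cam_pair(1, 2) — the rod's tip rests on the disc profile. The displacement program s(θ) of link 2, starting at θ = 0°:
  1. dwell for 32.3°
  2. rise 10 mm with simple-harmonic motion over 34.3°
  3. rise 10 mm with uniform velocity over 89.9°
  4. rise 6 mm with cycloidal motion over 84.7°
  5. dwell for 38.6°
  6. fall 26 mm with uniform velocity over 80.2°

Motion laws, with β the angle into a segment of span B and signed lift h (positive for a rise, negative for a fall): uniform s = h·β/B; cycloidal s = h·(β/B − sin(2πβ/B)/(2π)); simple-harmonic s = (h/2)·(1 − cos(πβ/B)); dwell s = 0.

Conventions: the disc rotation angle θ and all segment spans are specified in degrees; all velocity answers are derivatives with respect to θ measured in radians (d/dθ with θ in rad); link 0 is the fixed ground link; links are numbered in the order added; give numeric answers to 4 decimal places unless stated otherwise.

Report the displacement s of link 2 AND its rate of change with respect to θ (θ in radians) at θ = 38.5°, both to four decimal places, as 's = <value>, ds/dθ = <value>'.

seg 1 [0°–32.3°] dwell: s stays 0.0000
seg 2 [32.3°–66.6°] simple-harmonic, h=10: θ=38.5° here. β=6.2, B=34.3. 10/2·(1 − cos(π·0.1808)) = 0.7848 → s = 0.7848
velocity in seg [32.3°–66.6°] (simple-harmonic), θ in radians: β = 6.2° = 0.1082 rad, B = 34.3° = 0.5986 rad; ds/dθ = (πh/(2B)) sin(πβ/B) = (π·10/(2·0.5986)) sin(π·0.1808) = 14.112313 mm/rad

s = 0.7848, ds/dθ = 14.1123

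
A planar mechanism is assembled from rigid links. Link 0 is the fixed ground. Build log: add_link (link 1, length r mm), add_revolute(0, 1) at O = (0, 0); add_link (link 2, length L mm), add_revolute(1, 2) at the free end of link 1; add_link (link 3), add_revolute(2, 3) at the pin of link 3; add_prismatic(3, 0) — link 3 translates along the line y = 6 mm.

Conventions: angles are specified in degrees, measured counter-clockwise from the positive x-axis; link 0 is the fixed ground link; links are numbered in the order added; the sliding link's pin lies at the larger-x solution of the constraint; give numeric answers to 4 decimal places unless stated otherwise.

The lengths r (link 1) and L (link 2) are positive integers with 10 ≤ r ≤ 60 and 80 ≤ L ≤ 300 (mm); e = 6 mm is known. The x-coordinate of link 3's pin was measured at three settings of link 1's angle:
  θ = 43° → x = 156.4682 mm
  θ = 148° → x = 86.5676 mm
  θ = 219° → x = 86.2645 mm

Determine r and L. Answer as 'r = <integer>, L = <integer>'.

constraint per measurement: (x − r cos θ)² + (r sin θ − e)² = L²
subtracting the θ₁ and θ₂ equations cancels the r² and L² terms:
r = (x₁² − x₂²) / (2[(x₁cos θ₁ + e sin θ₁) − (x₂cos θ₂ + e sin θ₂)]) = 45.0000 → r = 45
L² = (x₁ − r cos θ₁)² + (r sin θ₁ − e)² = 15875.9947 → L = 126.0000 → L = 126
check at θ₃=219°: x = 86.2645 (printed 86.2645) ✓

r = 45, L = 126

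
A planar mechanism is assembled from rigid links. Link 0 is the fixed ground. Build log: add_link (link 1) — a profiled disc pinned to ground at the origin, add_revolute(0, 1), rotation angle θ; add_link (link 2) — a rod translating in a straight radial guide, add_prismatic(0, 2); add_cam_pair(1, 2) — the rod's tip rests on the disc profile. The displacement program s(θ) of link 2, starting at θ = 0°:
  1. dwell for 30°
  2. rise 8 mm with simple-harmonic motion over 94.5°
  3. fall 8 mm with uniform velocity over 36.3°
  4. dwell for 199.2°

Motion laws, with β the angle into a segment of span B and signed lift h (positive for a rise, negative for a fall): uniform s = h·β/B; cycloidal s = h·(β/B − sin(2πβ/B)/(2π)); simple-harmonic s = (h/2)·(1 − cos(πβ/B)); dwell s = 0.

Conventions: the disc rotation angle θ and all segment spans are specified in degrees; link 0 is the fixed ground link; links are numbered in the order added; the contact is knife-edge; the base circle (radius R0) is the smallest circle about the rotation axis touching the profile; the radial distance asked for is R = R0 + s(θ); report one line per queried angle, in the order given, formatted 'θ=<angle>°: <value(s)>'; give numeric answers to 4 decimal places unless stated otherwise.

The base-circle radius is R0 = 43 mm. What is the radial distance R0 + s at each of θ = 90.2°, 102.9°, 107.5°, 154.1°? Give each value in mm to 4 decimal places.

seg 1 [0°–30°] dwell: s stays 0.0000
seg 2 [30°–124.5°] simple-harmonic, h=8: θ=90.2° here. β=60.2, B=94.5. 8/2·(1 − cos(π·0.6370)) = 5.6694 → s = 5.6694
seg 2 [30°–124.5°] simple-harmonic, h=8: θ=102.9° here. β=72.9, B=94.5. 8/2·(1 − cos(π·0.7714)) = 7.0123 → s = 7.0123
seg 2 [30°–124.5°] simple-harmonic, h=8: θ=107.5° here. β=77.5, B=94.5. 8/2·(1 − cos(π·0.8201)) = 7.3780 → s = 7.3780
seg 2 [30°–124.5°] simple-harmonic, h=8: full span → s += 8 → s = 8.0000
seg 3 [124.5°–160.8°] uniform, h=-8: θ=154.1° here. β=29.6, B=36.3. -8·29.6/36.3 = -6.5234 → s = 1.4766
θ=90.2°: R = R0 + s = 43 + 5.6694 = 48.6694
θ=102.9°: R = R0 + s = 43 + 7.0123 = 50.0123
θ=107.5°: R = R0 + s = 43 + 7.3780 = 50.3780
θ=154.1°: R = R0 + s = 43 + 1.4766 = 44.4766

θ=90.2°: 48.6694
θ=102.9°: 50.0123
θ=107.5°: 50.3780
θ=154.1°: 44.4766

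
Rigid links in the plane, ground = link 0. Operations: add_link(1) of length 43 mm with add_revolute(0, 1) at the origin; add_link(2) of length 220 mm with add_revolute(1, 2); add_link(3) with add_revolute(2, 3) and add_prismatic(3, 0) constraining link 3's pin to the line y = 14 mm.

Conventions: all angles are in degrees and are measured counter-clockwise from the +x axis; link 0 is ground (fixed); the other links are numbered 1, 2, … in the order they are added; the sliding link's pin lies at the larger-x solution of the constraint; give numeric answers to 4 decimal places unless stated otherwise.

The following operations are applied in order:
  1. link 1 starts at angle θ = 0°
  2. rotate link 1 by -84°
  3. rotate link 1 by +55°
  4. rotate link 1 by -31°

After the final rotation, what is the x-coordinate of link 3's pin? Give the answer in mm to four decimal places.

geometry: r = 43 mm, L = 220 mm, e = 14 mm; θ starts at 0°
rotate link 1 by -84°: θ ← 0° -84° = -84°
rotate link 1 by +55°: θ ← -84° +55° = -29°
rotate link 1 by -31°: θ ← -29° -31° = -60°
crank pin P = (r cos θ, r sin θ) = (21.500000, -37.239092)
h = r sin θ − e = -37.239092 − 14 = -51.239092
x = r cos θ + √(L² − h²) = 21.500000 + 213.949890 = 235.449890

235.4499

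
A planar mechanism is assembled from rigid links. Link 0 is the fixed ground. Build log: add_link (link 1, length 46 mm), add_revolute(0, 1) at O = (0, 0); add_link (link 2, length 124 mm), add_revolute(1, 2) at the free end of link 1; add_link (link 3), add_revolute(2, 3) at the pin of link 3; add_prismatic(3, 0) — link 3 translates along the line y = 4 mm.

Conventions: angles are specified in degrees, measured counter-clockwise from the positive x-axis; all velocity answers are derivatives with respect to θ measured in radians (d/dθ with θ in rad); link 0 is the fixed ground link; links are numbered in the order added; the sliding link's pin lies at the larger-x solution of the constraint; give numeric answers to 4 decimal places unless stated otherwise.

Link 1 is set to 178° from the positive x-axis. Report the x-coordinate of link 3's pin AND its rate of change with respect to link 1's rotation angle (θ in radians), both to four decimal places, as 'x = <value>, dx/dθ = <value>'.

geometry: r = 46 mm, L = 124 mm, e = 4 mm
crank pin P = (r cos θ, r sin θ) = (-45.971978, 1.605377)
h = r sin θ − e = 1.605377 − 4 = -2.394623
x = r cos θ + √(L² − h²) = -45.971978 + 123.976876 = 78.004898
dx/dθ = −r sin θ − h·r cos θ/√(L² − h²) (θ in radians; h = -2.394623) = -2.493329

x = 78.0049, dx/dθ = -2.4933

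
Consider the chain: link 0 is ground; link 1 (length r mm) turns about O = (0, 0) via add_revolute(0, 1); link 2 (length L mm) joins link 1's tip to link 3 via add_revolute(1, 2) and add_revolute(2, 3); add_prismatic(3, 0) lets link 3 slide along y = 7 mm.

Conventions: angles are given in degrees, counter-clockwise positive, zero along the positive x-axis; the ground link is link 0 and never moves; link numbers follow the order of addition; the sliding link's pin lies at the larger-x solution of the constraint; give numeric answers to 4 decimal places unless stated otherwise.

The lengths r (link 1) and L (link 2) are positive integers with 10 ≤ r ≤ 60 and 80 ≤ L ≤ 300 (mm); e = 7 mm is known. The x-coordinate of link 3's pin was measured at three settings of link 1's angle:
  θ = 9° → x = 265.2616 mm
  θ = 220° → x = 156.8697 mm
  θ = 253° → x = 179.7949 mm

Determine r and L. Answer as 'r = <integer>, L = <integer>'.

constraint per measurement: (x − r cos θ)² + (r sin θ − e)² = L²
subtracting the θ₁ and θ₂ equations cancels the r² and L² terms:
r = (x₁² − x₂²) / (2[(x₁cos θ₁ + e sin θ₁) − (x₂cos θ₂ + e sin θ₂)]) = 59.0000 → r = 59
L² = (x₁ − r cos θ₁)² + (r sin θ₁ − e)² = 42848.9984 → L = 207.0000 → L = 207
check at θ₃=253°: x = 179.7949 (printed 179.7949) ✓

r = 59, L = 207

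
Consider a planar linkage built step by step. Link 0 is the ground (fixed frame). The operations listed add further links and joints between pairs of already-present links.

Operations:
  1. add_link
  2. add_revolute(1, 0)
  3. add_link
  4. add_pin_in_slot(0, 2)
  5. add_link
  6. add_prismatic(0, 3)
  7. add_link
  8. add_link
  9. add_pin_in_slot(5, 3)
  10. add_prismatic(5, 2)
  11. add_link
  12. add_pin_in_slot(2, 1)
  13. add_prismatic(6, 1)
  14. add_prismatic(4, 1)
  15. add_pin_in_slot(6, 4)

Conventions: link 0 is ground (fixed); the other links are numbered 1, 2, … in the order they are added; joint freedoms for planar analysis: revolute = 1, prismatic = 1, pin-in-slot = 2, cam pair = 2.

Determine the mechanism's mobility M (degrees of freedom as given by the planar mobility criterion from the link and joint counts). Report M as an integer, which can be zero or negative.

link 0 = ground. State L|J1|J2 = 1|0|0
+link1  2|0|0
R(1,0) f=1→J1  2|1|0
+link2  3|1|0
PS(0,2) f=2→J2  3|1|1
+link3  4|1|1
P(0,3) f=1→J1  4|2|1
+link4  5|2|1
+link5  6|2|1
PS(5,3) f=2→J2  6|2|2
P(5,2) f=1→J1  6|3|2
+link6  7|3|2
PS(2,1) f=2→J2  7|3|3
P(6,1) f=1→J1  7|4|3
P(4,1) f=1→J1  7|5|3
PS(6,4) f=2→J2  7|5|4
M = 3(7−1)−2·5−4 = 18−10−4 = 4

M = 4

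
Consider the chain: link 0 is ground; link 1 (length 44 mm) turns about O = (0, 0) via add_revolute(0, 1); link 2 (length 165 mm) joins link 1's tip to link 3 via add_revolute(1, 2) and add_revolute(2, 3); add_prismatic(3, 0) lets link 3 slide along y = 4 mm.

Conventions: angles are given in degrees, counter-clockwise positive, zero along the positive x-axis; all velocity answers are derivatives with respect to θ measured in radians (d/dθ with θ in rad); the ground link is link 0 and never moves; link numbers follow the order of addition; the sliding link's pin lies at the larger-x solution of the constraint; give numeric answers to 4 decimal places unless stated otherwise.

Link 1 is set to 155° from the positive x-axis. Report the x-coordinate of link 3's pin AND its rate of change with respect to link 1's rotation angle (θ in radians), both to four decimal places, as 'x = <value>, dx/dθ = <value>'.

geometry: r = 44 mm, L = 165 mm, e = 4 mm
crank pin P = (r cos θ, r sin θ) = (-39.877543, 18.595204)
h = r sin θ − e = 18.595204 − 4 = 14.595204
x = r cos θ + √(L² − h²) = -39.877543 + 164.353217 = 124.475675
dx/dθ = −r sin θ − h·r cos θ/√(L² − h²) (θ in radians; h = 14.595204) = -15.053923

x = 124.4757, dx/dθ = -15.0539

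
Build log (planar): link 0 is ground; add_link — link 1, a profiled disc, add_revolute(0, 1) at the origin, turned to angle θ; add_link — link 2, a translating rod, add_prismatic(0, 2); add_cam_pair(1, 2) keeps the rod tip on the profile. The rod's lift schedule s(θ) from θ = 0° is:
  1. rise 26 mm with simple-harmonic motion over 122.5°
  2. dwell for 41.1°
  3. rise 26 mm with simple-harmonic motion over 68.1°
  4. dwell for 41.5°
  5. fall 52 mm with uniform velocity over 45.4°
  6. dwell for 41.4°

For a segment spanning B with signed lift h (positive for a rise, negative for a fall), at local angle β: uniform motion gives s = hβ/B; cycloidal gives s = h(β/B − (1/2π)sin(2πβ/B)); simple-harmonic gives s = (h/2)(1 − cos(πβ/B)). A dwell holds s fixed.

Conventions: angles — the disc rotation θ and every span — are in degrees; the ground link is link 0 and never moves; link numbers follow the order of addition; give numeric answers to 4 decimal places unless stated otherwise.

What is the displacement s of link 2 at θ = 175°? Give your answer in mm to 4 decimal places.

seg 1 [0°–122.5°] simple-harmonic, h=26: full span → s += 26 → s = 26.0000
seg 2 [122.5°–163.6°] dwell: s stays 26.0000
seg 3 [163.6°–231.7°] simple-harmonic, h=26: θ=175° here. β=11.4, B=68.1. 26/2·(1 − cos(π·0.1674)) = 1.7567 → s = 27.7567

27.7567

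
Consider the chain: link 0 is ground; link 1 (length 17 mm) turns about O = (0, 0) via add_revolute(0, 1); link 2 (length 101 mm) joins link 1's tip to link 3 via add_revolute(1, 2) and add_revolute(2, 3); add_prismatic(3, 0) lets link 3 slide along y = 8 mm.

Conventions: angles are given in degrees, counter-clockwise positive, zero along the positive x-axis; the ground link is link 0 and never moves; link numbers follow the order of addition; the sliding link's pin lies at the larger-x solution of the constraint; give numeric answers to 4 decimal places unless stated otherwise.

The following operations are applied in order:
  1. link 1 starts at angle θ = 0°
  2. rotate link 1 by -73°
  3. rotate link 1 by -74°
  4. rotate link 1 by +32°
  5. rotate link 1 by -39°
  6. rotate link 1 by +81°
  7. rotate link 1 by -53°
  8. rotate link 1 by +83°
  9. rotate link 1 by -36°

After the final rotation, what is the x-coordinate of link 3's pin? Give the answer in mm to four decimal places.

geometry: r = 17 mm, L = 101 mm, e = 8 mm; θ starts at 0°
rotate link 1 by -73°: θ ← 0° -73° = -73°
rotate link 1 by -74°: θ ← -73° -74° = -147°
rotate link 1 by +32°: θ ← -147° +32° = -115°
rotate link 1 by -39°: θ ← -115° -39° = -154°
rotate link 1 by +81°: θ ← -154° +81° = -73°
rotate link 1 by -53°: θ ← -73° -53° = -126°
rotate link 1 by +83°: θ ← -126° +83° = -43°
rotate link 1 by -36°: θ ← -43° -36° = -79°
crank pin P = (r cos θ, r sin θ) = (3.243753, -16.687662)
h = r sin θ − e = -16.687662 − 8 = -24.687662
x = r cos θ + √(L² − h²) = 3.243753 + 97.936302 = 101.180055

101.1801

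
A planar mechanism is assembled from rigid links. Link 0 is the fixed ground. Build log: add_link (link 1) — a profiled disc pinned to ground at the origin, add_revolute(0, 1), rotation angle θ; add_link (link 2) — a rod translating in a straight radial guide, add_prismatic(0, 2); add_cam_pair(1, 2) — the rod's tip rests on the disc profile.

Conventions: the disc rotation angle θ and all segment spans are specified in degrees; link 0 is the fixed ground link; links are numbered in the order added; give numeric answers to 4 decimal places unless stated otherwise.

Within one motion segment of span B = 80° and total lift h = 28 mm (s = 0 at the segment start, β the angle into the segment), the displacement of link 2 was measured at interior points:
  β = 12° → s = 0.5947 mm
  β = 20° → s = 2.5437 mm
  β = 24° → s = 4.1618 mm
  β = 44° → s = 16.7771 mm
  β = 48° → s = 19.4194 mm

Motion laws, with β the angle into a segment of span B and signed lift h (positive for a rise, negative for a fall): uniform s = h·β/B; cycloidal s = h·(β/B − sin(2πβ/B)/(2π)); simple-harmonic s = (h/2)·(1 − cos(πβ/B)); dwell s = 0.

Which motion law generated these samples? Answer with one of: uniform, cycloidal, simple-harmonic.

candidates at β/B = r: uniform s = h·r (linear in β); cycloidal s = h·(r − sin(2πr)/(2π)); simple-harmonic s = (h/2)(1 − cos(πr))
β=12°: printed 0.5947 | uniform 4.2000, cycloidal 0.5947, simple-harmonic 1.5259
β=20°: printed 2.5437 | uniform 7.0000, cycloidal 2.5437, simple-harmonic 4.1005
β=24°: printed 4.1618 | uniform 8.4000, cycloidal 4.1618, simple-harmonic 5.7710
β=44°: printed 16.7771 | uniform 15.4000, cycloidal 16.7771, simple-harmonic 16.1901
β=48°: printed 19.4194 | uniform 16.8000, cycloidal 19.4194, simple-harmonic 18.3262
only one law matches every sample → cycloidal

cycloidal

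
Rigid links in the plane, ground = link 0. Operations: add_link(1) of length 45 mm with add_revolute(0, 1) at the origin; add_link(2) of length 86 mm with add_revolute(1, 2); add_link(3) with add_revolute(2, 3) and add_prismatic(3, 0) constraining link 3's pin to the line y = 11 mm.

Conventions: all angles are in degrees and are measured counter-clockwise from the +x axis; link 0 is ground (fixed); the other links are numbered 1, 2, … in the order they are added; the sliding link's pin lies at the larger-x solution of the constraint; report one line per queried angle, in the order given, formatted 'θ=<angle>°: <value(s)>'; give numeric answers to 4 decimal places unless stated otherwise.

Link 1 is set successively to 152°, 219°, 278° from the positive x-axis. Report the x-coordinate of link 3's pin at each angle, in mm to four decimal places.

geometry: r = 45 mm, L = 86 mm, e = 11 mm
θ=152°: crank pin P = (r cos θ, r sin θ) = (-39.732642, 21.126220)
θ=152°: h = r sin θ − e = 21.126220 − 11 = 10.126220
θ=152°: x = r cos θ + √(L² − h²) = -39.732642 + 85.401754 = 45.669113
θ=219°: crank pin P = (r cos θ, r sin θ) = (-34.971568, -28.319418)
θ=219°: h = r sin θ − e = -28.319418 − 11 = -39.319418
θ=219°: x = r cos θ + √(L² − h²) = -34.971568 + 76.485184 = 41.513616
θ=278°: crank pin P = (r cos θ, r sin θ) = (6.262790, -44.562063)
θ=278°: h = r sin θ − e = -44.562063 − 11 = -55.562063
θ=278°: x = r cos θ + √(L² − h²) = 6.262790 + 65.641886 = 71.904675

θ=152°: 45.6691
θ=219°: 41.5136
θ=278°: 71.9047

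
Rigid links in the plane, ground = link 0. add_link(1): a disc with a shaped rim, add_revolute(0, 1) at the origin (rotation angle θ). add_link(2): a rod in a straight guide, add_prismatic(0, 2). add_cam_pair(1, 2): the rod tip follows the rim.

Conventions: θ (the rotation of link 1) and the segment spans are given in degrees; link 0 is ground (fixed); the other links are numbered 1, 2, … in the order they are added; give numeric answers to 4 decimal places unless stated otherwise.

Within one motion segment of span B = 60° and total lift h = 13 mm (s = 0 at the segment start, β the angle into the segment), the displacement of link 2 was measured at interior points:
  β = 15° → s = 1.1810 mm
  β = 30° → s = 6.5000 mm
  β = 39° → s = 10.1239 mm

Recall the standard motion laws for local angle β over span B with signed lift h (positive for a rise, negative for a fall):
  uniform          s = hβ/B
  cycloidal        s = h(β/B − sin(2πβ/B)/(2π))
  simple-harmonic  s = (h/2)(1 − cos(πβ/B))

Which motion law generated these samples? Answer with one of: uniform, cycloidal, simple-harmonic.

candidates at β/B = r: uniform s = h·r (linear in β); cycloidal s = h·(r − sin(2πr)/(2π)); simple-harmonic s = (h/2)(1 − cos(πr))
β=15°: printed 1.1810 | uniform 3.2500, cycloidal 1.1810, simple-harmonic 1.9038
β=30°: printed 6.5000 | uniform 6.5000, cycloidal 6.5000, simple-harmonic 6.5000
β=39°: printed 10.1239 | uniform 8.4500, cycloidal 10.1239, simple-harmonic 9.4509
only one law matches every sample → cycloidal

cycloidal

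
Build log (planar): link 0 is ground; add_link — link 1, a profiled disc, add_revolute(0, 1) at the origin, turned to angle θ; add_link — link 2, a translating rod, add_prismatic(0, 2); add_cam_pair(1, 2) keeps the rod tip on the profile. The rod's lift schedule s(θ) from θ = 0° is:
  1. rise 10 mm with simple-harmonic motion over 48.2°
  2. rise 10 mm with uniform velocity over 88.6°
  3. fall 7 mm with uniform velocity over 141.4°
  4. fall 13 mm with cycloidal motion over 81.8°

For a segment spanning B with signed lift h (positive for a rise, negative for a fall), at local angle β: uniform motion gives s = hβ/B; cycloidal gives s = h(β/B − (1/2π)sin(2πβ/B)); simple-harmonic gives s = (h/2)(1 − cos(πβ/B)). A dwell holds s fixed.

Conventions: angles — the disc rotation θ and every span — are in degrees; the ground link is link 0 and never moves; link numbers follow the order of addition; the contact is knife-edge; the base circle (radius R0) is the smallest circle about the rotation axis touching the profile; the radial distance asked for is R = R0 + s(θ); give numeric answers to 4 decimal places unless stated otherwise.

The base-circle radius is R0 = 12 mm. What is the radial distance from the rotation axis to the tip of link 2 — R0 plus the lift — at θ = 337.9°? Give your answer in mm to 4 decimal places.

seg 1 [0°–48.2°] simple-harmonic, h=10: full span → s += 10 → s = 10.0000
seg 2 [48.2°–136.8°] uniform, h=10: full span → s += 10 → s = 20.0000
seg 3 [136.8°–278.2°] uniform, h=-7: full span → s += -7 → s = 13.0000
seg 4 [278.2°–360°] cycloidal, h=-13: θ=337.9° here. β=59.7, B=81.8. -13·(0.7298 − sin(2π·0.7298)/(2π)) = -11.5402 → s = 1.4598
R = R0 + s = 12 + 1.4598 = 13.4598

13.4598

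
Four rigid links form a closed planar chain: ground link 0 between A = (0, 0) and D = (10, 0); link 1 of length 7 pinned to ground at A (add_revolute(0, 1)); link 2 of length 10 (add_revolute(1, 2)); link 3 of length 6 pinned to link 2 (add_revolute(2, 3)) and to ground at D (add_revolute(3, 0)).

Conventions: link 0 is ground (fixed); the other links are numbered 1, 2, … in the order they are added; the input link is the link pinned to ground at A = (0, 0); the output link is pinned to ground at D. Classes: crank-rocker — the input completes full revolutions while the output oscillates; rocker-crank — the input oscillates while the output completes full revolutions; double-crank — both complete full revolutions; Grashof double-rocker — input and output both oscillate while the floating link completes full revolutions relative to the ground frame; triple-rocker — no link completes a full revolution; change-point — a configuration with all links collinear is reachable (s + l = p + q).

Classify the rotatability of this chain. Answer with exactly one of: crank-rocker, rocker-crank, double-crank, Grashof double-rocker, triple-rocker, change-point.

lengths: ground=10, input=7, coupler=10, output=6
sorted: s=6 (shortest), l=10 (longest), p+q=17
s + l = 16 vs p + q = 17
s + l < p + q (Grashof) with shortest = output link → rocker-crank

rocker-crank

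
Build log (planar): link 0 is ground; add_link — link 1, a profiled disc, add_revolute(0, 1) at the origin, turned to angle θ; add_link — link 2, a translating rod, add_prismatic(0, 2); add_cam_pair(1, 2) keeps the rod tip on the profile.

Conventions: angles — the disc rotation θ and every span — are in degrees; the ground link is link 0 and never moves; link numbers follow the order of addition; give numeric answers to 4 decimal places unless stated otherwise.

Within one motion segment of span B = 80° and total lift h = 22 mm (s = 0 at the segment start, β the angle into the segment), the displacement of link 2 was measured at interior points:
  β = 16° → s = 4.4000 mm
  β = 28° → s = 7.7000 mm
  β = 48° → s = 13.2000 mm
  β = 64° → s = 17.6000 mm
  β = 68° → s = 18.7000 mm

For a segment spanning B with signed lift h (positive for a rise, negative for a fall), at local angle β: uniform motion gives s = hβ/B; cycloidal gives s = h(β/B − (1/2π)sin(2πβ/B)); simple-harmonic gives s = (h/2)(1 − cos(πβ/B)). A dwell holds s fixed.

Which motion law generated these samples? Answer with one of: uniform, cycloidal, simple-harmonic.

candidates at β/B = r: uniform s = h·r (linear in β); cycloidal s = h·(r − sin(2πr)/(2π)); simple-harmonic s = (h/2)(1 − cos(πr))
β=16°: printed 4.4000 | uniform 4.4000, cycloidal 1.0700, simple-harmonic 2.1008
β=28°: printed 7.7000 | uniform 7.7000, cycloidal 4.8673, simple-harmonic 6.0061
β=48°: printed 13.2000 | uniform 13.2000, cycloidal 15.2581, simple-harmonic 14.3992
β=64°: printed 17.6000 | uniform 17.6000, cycloidal 20.9300, simple-harmonic 19.8992
β=68°: printed 18.7000 | uniform 18.7000, cycloidal 21.5327, simple-harmonic 20.8011
only one law matches every sample → uniform

uniform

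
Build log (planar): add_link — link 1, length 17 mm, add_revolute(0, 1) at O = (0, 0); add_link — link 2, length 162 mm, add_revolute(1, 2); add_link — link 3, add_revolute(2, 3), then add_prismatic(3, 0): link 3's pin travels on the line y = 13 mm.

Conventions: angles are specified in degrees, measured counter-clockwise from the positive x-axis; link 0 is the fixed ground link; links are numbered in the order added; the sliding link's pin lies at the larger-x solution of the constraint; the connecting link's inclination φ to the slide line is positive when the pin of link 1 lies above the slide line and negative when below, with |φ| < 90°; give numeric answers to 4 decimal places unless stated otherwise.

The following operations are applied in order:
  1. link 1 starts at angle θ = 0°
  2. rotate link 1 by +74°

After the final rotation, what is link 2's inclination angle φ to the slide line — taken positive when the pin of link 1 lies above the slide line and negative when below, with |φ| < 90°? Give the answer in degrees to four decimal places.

geometry: r = 17 mm, L = 162 mm, e = 13 mm; θ starts at 0°
rotate link 1 by +74°: θ ← 0° +74° = 74°
h = r sin θ − e = 16.341449 − 13 = 3.341449
sin φ = h / L = 3.341449 / 162 = 0.02062623
φ = arcsin(0.02062623) = 1.181880°

1.1819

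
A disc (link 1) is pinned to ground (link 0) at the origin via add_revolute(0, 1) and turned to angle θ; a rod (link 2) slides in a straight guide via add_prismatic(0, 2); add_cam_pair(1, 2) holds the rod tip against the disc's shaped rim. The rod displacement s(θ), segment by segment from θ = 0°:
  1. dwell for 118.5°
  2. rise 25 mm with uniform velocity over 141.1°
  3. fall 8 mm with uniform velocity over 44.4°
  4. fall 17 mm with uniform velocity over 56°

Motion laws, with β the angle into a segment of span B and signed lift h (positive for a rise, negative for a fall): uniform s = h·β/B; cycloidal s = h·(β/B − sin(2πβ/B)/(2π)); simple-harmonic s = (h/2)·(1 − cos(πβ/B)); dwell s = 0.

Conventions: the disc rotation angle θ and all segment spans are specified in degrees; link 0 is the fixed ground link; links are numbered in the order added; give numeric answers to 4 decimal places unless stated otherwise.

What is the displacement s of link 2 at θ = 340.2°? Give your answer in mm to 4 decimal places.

segment 1 (0° to 118.5°, dwell): s unchanged at 0.0000
segment 2 (118.5° to 259.6°, uniform, h = 25) is passed completely: s = 0.0000 + (25) = 25.0000
segment 3 (259.6° to 304°, uniform, h = -8) is passed completely: s = 25.0000 + (-8) = 17.0000
θ = 340.2° falls in segment 4 (304° to 360°, uniform, h = -17): β = 340.2 − 304 = 36.2°, B = 56°; Δs = -17·36.2/56 = -10.9893; s = 17.0000 − 10.9893 = 6.0107

6.0107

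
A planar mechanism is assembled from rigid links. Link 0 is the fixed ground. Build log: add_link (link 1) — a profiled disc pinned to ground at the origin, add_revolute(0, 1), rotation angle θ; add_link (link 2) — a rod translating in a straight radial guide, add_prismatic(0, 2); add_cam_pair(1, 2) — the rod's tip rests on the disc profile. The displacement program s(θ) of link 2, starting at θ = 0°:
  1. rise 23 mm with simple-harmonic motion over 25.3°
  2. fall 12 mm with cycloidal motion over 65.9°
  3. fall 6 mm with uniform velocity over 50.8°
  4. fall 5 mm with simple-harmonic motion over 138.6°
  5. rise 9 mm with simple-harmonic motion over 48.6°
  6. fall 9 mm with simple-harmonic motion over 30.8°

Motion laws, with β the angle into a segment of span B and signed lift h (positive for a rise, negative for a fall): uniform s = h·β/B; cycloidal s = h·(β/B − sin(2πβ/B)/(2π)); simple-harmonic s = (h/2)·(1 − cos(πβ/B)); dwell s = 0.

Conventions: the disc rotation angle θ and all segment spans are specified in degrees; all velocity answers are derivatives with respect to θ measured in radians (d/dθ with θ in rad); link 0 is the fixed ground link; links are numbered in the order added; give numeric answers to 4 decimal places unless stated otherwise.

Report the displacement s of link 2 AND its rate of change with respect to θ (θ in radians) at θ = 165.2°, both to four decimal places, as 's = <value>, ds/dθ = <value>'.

seg 1 [0°–25.3°] simple-harmonic, h=23: full span → s += 23 → s = 23.0000
seg 2 [25.3°–91.2°] cycloidal, h=-12: full span → s += -12 → s = 11.0000
seg 3 [91.2°–142°] uniform, h=-6: full span → s += -6 → s = 5.0000
seg 4 [142°–280.6°] simple-harmonic, h=-5: θ=165.2° here. β=23.2, B=138.6. -5/2·(1 − cos(π·0.1674)) = -0.3378 → s = 4.6622
velocity in seg [142°–280.6°] (simple-harmonic), θ in radians: β = 23.2° = 0.4049 rad, B = 138.6° = 2.4190 rad; ds/dθ = (πh/(2B)) sin(πβ/B) = (π·(-5)/(2·2.4190)) sin(π·0.1674) = -1.629746 mm/rad

s = 4.6622, ds/dθ = -1.6297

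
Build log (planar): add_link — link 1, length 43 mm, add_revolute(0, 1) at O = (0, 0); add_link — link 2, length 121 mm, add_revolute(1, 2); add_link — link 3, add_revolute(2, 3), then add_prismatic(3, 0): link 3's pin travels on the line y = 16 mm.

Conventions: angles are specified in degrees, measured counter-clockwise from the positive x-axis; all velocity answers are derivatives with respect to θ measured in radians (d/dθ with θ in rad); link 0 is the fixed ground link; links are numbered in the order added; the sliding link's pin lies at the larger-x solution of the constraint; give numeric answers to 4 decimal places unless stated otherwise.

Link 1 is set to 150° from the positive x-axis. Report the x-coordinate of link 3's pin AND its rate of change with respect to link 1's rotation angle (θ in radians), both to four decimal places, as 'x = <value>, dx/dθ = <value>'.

geometry: r = 43 mm, L = 121 mm, e = 16 mm
crank pin P = (r cos θ, r sin θ) = (-37.239092, 21.500000)
h = r sin θ − e = 21.500000 − 16 = 5.500000
x = r cos θ + √(L² − h²) = -37.239092 + 120.874935 = 83.635843
dx/dθ = −r sin θ − h·r cos θ/√(L² − h²) (θ in radians; h = 5.500000) = -19.805563

x = 83.6358, dx/dθ = -19.8056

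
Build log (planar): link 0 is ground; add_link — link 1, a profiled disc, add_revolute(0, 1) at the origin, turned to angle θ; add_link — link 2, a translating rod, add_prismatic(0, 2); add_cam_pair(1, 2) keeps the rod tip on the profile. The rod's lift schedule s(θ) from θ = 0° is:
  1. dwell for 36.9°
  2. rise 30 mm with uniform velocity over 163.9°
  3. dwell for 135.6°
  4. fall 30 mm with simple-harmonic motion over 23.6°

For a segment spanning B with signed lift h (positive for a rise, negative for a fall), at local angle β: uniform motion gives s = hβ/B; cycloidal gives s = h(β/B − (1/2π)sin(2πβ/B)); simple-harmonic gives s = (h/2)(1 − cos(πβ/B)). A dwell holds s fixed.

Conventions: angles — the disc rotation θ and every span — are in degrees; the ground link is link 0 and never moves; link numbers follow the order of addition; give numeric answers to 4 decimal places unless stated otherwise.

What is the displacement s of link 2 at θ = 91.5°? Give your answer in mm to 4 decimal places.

seg 1 [0°–36.9°] dwell: s stays 0.0000
seg 2 [36.9°–200.8°] uniform, h=30: θ=91.5° here. β=54.6, B=163.9. 30·54.6/163.9 = 9.9939 → s = 9.9939

9.9939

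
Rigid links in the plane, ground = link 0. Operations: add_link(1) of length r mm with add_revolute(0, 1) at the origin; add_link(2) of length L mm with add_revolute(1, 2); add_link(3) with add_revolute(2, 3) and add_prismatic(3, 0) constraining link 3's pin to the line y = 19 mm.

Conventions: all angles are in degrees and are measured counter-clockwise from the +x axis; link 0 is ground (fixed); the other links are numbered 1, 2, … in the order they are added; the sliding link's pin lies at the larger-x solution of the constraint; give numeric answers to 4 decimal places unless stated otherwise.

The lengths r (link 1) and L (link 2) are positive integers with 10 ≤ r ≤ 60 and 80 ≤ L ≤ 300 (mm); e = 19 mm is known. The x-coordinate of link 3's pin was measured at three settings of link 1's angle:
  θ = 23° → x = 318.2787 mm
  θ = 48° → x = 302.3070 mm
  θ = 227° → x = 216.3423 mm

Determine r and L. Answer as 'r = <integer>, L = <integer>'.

constraint per measurement: (x − r cos θ)² + (r sin θ − e)² = L²
subtracting the θ₁ and θ₂ equations cancels the r² and L² terms:
r = (x₁² − x₂²) / (2[(x₁cos θ₁ + e sin θ₁) − (x₂cos θ₂ + e sin θ₂)]) = 59.0000 → r = 59
L² = (x₁ − r cos θ₁)² + (r sin θ₁ − e)² = 69696.0153 → L = 264.0000 → L = 264
check at θ₃=227°: x = 216.3423 (printed 216.3423) ✓

r = 59, L = 264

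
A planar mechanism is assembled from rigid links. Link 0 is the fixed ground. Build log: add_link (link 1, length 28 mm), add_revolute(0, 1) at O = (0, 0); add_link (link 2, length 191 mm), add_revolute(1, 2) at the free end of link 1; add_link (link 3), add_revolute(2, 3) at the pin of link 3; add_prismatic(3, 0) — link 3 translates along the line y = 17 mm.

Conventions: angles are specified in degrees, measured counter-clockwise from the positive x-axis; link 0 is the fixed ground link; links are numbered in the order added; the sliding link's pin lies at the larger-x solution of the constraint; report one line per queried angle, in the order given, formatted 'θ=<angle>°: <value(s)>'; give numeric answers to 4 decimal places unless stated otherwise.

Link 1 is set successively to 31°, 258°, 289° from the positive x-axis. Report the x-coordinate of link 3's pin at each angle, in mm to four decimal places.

geometry: r = 28 mm, L = 191 mm, e = 17 mm
θ=31°: crank pin P = (r cos θ, r sin θ) = (24.000684, 14.421066)
θ=31°: h = r sin θ − e = 14.421066 − 17 = -2.578934
θ=31°: x = r cos θ + √(L² − h²) = 24.000684 + 190.982588 = 214.983273
θ=258°: crank pin P = (r cos θ, r sin θ) = (-5.821527, -27.388133)
θ=258°: h = r sin θ − e = -27.388133 − 17 = -44.388133
θ=258°: x = r cos θ + √(L² − h²) = -5.821527 + 185.770540 = 179.949013
θ=289°: crank pin P = (r cos θ, r sin θ) = (9.115908, -26.474520)
θ=289°: h = r sin θ − e = -26.474520 − 17 = -43.474520
θ=289°: x = r cos θ + √(L² − h²) = 9.115908 + 185.986468 = 195.102376

θ=31°: 214.9833
θ=258°: 179.9490
θ=289°: 195.1024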